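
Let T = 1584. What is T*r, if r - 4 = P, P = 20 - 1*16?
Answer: 12672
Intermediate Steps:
P = 4 (P = 20 - 16 = 4)
r = 8 (r = 4 + 4 = 8)
T*r = 1584*8 = 12672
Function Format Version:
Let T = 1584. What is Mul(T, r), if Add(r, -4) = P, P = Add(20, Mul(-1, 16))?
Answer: 12672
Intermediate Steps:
P = 4 (P = Add(20, -16) = 4)
r = 8 (r = Add(4, 4) = 8)
Mul(T, r) = Mul(1584, 8) = 12672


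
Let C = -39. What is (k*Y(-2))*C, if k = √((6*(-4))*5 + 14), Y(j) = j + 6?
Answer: -156*I*√106 ≈ -1606.1*I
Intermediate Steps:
Y(j) = 6 + j
k = I*√106 (k = √(-24*5 + 14) = √(-120 + 14) = √(-106) = I*√106 ≈ 10.296*I)
(k*Y(-2))*C = ((I*√106)*(6 - 2))*(-39) = ((I*√106)*4)*(-39) = (4*I*√106)*(-39) = -156*I*√106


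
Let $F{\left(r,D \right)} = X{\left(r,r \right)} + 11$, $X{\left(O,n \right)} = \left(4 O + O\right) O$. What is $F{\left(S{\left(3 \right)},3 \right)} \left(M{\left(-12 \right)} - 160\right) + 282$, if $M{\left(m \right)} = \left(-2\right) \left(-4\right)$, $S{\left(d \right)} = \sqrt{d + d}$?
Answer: $-5950$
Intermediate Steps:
$X{\left(O,n \right)} = 5 O^{2}$ ($X{\left(O,n \right)} = 5 O O = 5 O^{2}$)
$S{\left(d \right)} = \sqrt{2} \sqrt{d}$ ($S{\left(d \right)} = \sqrt{2 d} = \sqrt{2} \sqrt{d}$)
$F{\left(r,D \right)} = 11 + 5 r^{2}$ ($F{\left(r,D \right)} = 5 r^{2} + 11 = 11 + 5 r^{2}$)
$M{\left(m \right)} = 8$
$F{\left(S{\left(3 \right)},3 \right)} \left(M{\left(-12 \right)} - 160\right) + 282 = \left(11 + 5 \left(\sqrt{2} \sqrt{3}\right)^{2}\right) \left(8 - 160\right) + 282 = \left(11 + 5 \left(\sqrt{6}\right)^{2}\right) \left(8 - 160\right) + 282 = \left(11 + 5 \cdot 6\right) \left(-152\right) + 282 = \left(11 + 30\right) \left(-152\right) + 282 = 41 \left(-152\right) + 282 = -6232 + 282 = -5950$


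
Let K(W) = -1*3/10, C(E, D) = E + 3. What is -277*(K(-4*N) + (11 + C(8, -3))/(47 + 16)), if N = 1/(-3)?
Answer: -8587/630 ≈ -13.630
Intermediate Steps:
N = -⅓ ≈ -0.33333
C(E, D) = 3 + E
K(W) = -3/10 (K(W) = -3*⅒ = -3/10)
-277*(K(-4*N) + (11 + C(8, -3))/(47 + 16)) = -277*(-3/10 + (11 + (3 + 8))/(47 + 16)) = -277*(-3/10 + (11 + 11)/63) = -277*(-3/10 + 22*(1/63)) = -277*(-3/10 + 22/63) = -277*31/630 = -8587/630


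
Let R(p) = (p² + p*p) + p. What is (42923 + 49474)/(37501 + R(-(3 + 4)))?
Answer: 92397/37592 ≈ 2.4579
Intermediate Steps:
R(p) = p + 2*p² (R(p) = (p² + p²) + p = 2*p² + p = p + 2*p²)
(42923 + 49474)/(37501 + R(-(3 + 4))) = (42923 + 49474)/(37501 + (-(3 + 4))*(1 + 2*(-(3 + 4)))) = 92397/(37501 + (-1*7)*(1 + 2*(-1*7))) = 92397/(37501 - 7*(1 + 2*(-7))) = 92397/(37501 - 7*(1 - 14)) = 92397/(37501 - 7*(-13)) = 92397/(37501 + 91) = 92397/37592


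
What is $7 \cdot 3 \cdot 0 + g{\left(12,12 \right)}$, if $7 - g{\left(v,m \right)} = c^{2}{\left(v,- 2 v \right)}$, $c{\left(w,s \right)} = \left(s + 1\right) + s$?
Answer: $-2202$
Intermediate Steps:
$c{\left(w,s \right)} = 1 + 2 s$ ($c{\left(w,s \right)} = \left(1 + s\right) + s = 1 + 2 s$)
$g{\left(v,m \right)} = 7 - \left(1 - 4 v\right)^{2}$ ($g{\left(v,m \right)} = 7 - \left(1 + 2 \left(- 2 v\right)\right)^{2} = 7 - \left(1 - 4 v\right)^{2}$)
$7 \cdot 3 \cdot 0 + g{\left(12,12 \right)} = 7 \cdot 3 \cdot 0 + \left(7 - \left(-1 + 4 \cdot 12\right)^{2}\right) = 21 \cdot 0 + \left(7 - \left(-1 + 48\right)^{2}\right) = 0 + \left(7 - 47^{2}\right) = 0 + \left(7 - 2209\right) = 0 - 2202 = -2202$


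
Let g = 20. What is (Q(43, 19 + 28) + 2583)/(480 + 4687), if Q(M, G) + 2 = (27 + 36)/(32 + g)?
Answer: 134275/268684 ≈ 0.49975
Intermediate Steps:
Q(M, G) = -41/52 (Q(M, G) = -2 + (27 + 36)/(32 + 20) = -2 + 63/52 = -41/52)
(Q(43, 19 + 28) + 2583)/(480 + 4687) = (-41/52 + 2583)/(480 + 4687) = (134275/52)/5167 = (134275/52)*(1/5167) = 134275/268684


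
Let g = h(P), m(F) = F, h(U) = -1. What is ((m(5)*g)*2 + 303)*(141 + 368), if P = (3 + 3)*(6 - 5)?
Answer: 149137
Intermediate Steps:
P = 6 (P = 6*1 = 6)
g = -1
((m(5)*g)*2 + 303)*(141 + 368) = ((5*(-1))*2 + 303)*(141 + 368) = (-5*2 + 303)*509 = (-10 + 303)*509 = 293*509 = 149137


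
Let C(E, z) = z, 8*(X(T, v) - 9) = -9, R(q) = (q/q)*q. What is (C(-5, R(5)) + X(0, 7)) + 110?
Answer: 983/8 ≈ 122.88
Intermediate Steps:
R(q) = q (R(q) = 1*q = q)
X(T, v) = 63/8 (X(T, v) = 9 + (⅛)*(-9) = 9 - 9/8 = 63/8)
(C(-5, R(5)) + X(0, 7)) + 110 = (5 + 63/8) + 110 = 103/8 + 110 = 983/8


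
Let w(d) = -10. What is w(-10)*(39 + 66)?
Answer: -1050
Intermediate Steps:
w(-10)*(39 + 66) = -10*(39 + 66) = -10*105 = -1050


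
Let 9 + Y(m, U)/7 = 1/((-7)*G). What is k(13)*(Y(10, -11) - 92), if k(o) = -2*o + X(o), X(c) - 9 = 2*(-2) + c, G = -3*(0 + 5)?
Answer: 18592/15 ≈ 1239.5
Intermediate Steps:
G = -15 (G = -3*5 = -15)
X(c) = 5 + c (X(c) = 9 + (2*(-2) + c) = 9 + (-4 + c) = 5 + c)
Y(m, U) = -944/15 (Y(m, U) = -63 + 7*(1/(-7*(-15))) = -63 + 7*(-⅐*(-1/15)) = -63 + 7*(1/105) = -63 + 1/15 = -944/15)
k(o) = 5 - o (k(o) = -2*o + (5 + o) = 5 - o)
k(13)*(Y(10, -11) - 92) = (5 - 1*13)*(-944/15 - 92) = (5 - 13)*(-2324/15) = -8*(-2324/15) = 18592/15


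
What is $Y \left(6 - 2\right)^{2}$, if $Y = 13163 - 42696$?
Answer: $-472528$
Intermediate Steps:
$Y = -29533$
$Y \left(6 - 2\right)^{2} = - 29533 \left(6 - 2\right)^{2} = - 29533 \cdot 4^{2} = \left(-29533\right) 16 = -472528$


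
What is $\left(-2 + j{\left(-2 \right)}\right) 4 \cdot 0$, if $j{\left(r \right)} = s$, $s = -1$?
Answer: $0$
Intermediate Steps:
$j{\left(r \right)} = -1$
$\left(-2 + j{\left(-2 \right)}\right) 4 \cdot 0 = \left(-2 - 1\right) 4 \cdot 0 = \left(-3\right) 0 = 0$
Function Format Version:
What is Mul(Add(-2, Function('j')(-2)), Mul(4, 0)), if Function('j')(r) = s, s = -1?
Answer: 0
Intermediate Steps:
Function('j')(r) = -1
Mul(Add(-2, Function('j')(-2)), Mul(4, 0)) = Mul(Add(-2, -1), Mul(4, 0)) = Mul(-3, 0) = 0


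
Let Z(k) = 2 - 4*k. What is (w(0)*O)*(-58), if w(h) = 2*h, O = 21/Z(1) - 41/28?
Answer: 0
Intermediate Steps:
O = -335/28 (O = 21/(2 - 4*1) - 41/28 = 21/(2 - 4) - 41*1/28 = 21/(-2) - 41/28 = 21*(-½) - 41/28 = -21/2 - 41/28 = -335/28 ≈ -11.964)
(w(0)*O)*(-58) = ((2*0)*(-335/28))*(-58) = (0*(-335/28))*(-58) = 0*(-58) = 0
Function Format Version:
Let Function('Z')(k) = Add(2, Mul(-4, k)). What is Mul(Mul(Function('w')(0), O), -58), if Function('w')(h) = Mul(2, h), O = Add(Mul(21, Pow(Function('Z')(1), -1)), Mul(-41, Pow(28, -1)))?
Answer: 0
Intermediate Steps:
O = Rational(-335, 28) (O = Add(Mul(21, Pow(Add(2, Mul(-4, 1)), -1)), Mul(-41, Pow(28, -1))) = Add(Mul(21, Pow(Add(2, -4), -1)), Mul(-41, Rational(1, 28))) = Add(Mul(21, Pow(-2, -1)), Rational(-41, 28)) = Add(Mul(21, Rational(-1, 2)), Rational(-41, 28)) = Add(Rational(-21, 2), Rational(-41, 28)) = Rational(-335, 28) ≈ -11.964)
Mul(Mul(Function('w')(0), O), -58) = Mul(Mul(Mul(2, 0), Rational(-335, 28)), -58) = Mul(Mul(0, Rational(-335, 28)), -58) = Mul(0, -58) = 0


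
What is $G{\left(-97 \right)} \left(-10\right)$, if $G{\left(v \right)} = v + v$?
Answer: $1940$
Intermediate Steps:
$G{\left(v \right)} = 2 v$
$G{\left(-97 \right)} \left(-10\right) = 2 \left(-97\right) \left(-10\right) = \left(-194\right) \left(-10\right) = 1940$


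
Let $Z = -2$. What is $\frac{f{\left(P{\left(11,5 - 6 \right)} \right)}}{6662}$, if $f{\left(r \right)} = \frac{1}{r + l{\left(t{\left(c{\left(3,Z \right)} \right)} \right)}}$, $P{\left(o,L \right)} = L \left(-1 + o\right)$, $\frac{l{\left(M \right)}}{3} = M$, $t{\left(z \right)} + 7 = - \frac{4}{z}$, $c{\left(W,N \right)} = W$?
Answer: $- \frac{1}{233170} \approx -4.2887 \cdot 10^{-6}$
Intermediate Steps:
$t{\left(z \right)} = -7 - \frac{4}{z}$
$l{\left(M \right)} = 3 M$
$f{\left(r \right)} = \frac{1}{-25 + r}$ ($f{\left(r \right)} = \frac{1}{r + 3 \left(-7 - \frac{4}{3}\right)} = \frac{1}{r + 3 \left(- \frac{25}{3}\right)} = \frac{1}{r - 25} = \frac{1}{-25 + r}$)
$\frac{f{\left(P{\left(11,5 - 6 \right)} \right)}}{6662} = \frac{1}{\left(-25 + \left(5 - 6\right) \left(-1 + 11\right)\right) 6662} = \frac{1}{-25 + \left(5 - 6\right) 10} \cdot \frac{1}{6662} = \frac{1}{-25 - 10} \cdot \frac{1}{6662} = \frac{1}{-35} \cdot \frac{1}{6662} = \left(- \frac{1}{35}\right) \frac{1}{6662} = - \frac{1}{233170}$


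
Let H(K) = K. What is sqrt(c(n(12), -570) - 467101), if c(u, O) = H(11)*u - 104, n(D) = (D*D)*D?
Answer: I*sqrt(448197) ≈ 669.48*I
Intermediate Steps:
n(D) = D**3 (n(D) = D**2*D = D**3)
c(u, O) = -104 + 11*u (c(u, O) = 11*u - 104 = -104 + 11*u)
sqrt(c(n(12), -570) - 467101) = sqrt((-104 + 11*12**3) - 467101) = sqrt((-104 + 11*1728) - 467101) = sqrt((-104 + 19008) - 467101) = sqrt(18904 - 467101) = sqrt(-448197) = I*sqrt(448197)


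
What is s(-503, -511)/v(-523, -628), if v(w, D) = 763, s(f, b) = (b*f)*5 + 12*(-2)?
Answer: 1285141/763 ≈ 1684.3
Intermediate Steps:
s(f, b) = -24 + 5*b*f (s(f, b) = 5*b*f - 24 = -24 + 5*b*f)
s(-503, -511)/v(-523, -628) = (-24 + 5*(-511)*(-503))/763 = (-24 + 1285165)*(1/763) = 1285141*(1/763) = 1285141/763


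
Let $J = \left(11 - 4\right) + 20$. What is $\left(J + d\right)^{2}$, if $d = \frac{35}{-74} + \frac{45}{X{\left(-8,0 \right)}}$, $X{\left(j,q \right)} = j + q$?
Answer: $\frac{38278969}{87616} \approx 436.89$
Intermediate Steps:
$J = 27$ ($J = 7 + 20 = 27$)
$d = - \frac{1805}{296}$ ($d = \frac{35}{-74} + \frac{45}{-8 + 0} = 35 \left(- \frac{1}{74}\right) + \frac{45}{-8} = - \frac{35}{74} + 45 \left(- \frac{1}{8}\right) = - \frac{35}{74} - \frac{45}{8} = - \frac{1805}{296} \approx -6.098$)
$\left(J + d\right)^{2} = \left(27 - \frac{1805}{296}\right)^{2} = \left(\frac{6187}{296}\right)^{2} = \frac{38278969}{87616}$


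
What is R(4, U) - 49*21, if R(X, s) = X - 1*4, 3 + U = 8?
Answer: -1029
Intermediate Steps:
U = 5 (U = -3 + 8 = 5)
R(X, s) = -4 + X (R(X, s) = X - 4 = -4 + X)
R(4, U) - 49*21 = (-4 + 4) - 49*21 = 0 - 1029 = -1029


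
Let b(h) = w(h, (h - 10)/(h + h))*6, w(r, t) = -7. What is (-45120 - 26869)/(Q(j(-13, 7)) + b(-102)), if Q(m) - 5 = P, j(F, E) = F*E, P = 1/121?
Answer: 23353/12 ≈ 1946.1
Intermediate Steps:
P = 1/121 ≈ 0.0082645
b(h) = -42 (b(h) = -7*6 = -42)
j(F, E) = E*F
Q(m) = 606/121 (Q(m) = 5 + 1/121 = 606/121)
(-45120 - 26869)/(Q(j(-13, 7)) + b(-102)) = (-45120 - 26869)/(606/121 - 42) = -71989/(-4476/121) = -71989*(-121/4476) = 23353/12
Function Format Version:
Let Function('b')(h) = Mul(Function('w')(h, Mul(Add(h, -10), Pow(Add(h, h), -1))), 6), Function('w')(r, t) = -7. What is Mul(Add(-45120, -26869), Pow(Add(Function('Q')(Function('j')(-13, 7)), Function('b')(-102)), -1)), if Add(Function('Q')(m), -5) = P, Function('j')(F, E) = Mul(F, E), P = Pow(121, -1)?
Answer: Rational(23353, 12) ≈ 1946.1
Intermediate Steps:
P = Rational(1, 121) ≈ 0.0082645
Function('b')(h) = -42 (Function('b')(h) = Mul(-7, 6) = -42)
Function('j')(F, E) = Mul(E, F)
Function('Q')(m) = Rational(606, 121) (Function('Q')(m) = Add(5, Rational(1, 121)) = Rational(606, 121))
Mul(Add(-45120, -26869), Pow(Add(Function('Q')(Function('j')(-13, 7)), Function('b')(-102)), -1)) = Mul(Add(-45120, -26869), Pow(Add(Rational(606, 121), -42), -1)) = Mul(-71989, Pow(Rational(-4476, 121), -1)) = Mul(-71989, Rational(-121, 4476)) = Rational(23353, 12)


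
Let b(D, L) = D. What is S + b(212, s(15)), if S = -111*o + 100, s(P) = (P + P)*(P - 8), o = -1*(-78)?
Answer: -8346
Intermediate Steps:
o = 78
s(P) = 2*P*(-8 + P) (s(P) = (2*P)*(-8 + P) = 2*P*(-8 + P))
S = -8558 (S = -111*78 + 100 = -8658 + 100 = -8558)
S + b(212, s(15)) = -8558 + 212 = -8346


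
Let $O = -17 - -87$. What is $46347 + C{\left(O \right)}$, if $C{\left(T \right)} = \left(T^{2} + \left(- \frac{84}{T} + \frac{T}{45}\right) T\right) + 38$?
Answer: $\frac{461789}{9} \approx 51310.0$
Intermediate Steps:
$O = 70$ ($O = -17 + 87 = 70$)
$C{\left(T \right)} = 38 + T^{2} + T \left(- \frac{84}{T} + \frac{T}{45}\right)$ ($C{\left(T \right)} = \left(T^{2} + \left(- \frac{84}{T} + T \frac{1}{45}\right) T\right) + 38 = \left(T^{2} + \left(- \frac{84}{T} + \frac{T}{45}\right) T\right) + 38 = \left(T^{2} + T \left(- \frac{84}{T} + \frac{T}{45}\right)\right) + 38 = 38 + T^{2} + T \left(- \frac{84}{T} + \frac{T}{45}\right)$)
$46347 + C{\left(O \right)} = 46347 - \left(46 - \frac{46 \cdot 70^{2}}{45}\right) = 46347 + \left(-46 + \frac{46}{45} \cdot 4900\right) = 46347 + \left(-46 + \frac{45080}{9}\right) = 46347 + \frac{44666}{9} = \frac{461789}{9}$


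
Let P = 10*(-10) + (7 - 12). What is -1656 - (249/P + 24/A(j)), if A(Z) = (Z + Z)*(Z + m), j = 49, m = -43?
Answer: -405149/245 ≈ -1653.7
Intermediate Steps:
P = -105 (P = -100 - 5 = -105)
A(Z) = 2*Z*(-43 + Z) (A(Z) = (Z + Z)*(Z - 43) = (2*Z)*(-43 + Z) = 2*Z*(-43 + Z))
-1656 - (249/P + 24/A(j)) = -1656 - (249/(-105) + 24/((2*49*(-43 + 49)))) = -1656 - (249*(-1/105) + 24/((2*49*6))) = -1656 - (-83/35 + 24/588) = -1656 - (-83/35 + 24*(1/588)) = -1656 - (-83/35 + 2/49) = -1656 - 1*(-571/245) = -1656 + 571/245 = -405149/245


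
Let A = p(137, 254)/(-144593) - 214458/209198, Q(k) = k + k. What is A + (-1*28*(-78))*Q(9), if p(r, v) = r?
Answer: 594550302540724/15124283207 ≈ 39311.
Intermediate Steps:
Q(k) = 2*k
A = -15518892860/15124283207 (A = 137/(-144593) - 214458/209198 = 137*(-1/144593) - 214458*1/209198 = -137/144593 - 107229/104599 = -15518892860/15124283207 ≈ -1.0261)
A + (-1*28*(-78))*Q(9) = -15518892860/15124283207 + (-1*28*(-78))*(2*9) = -15518892860/15124283207 - 28*(-78)*18 = -15518892860/15124283207 + 2184*18 = -15518892860/15124283207 + 39312 = 594550302540724/15124283207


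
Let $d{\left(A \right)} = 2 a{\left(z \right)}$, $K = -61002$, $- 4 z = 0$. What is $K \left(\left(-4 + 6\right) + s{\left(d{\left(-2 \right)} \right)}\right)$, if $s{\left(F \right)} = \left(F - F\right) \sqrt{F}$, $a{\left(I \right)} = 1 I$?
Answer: $-122004$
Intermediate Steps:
$z = 0$ ($z = \left(- \frac{1}{4}\right) 0 = 0$)
$a{\left(I \right)} = I$
$d{\left(A \right)} = 0$ ($d{\left(A \right)} = 2 \cdot 0 = 0$)
$s{\left(F \right)} = 0$ ($s{\left(F \right)} = 0 \sqrt{F} = 0$)
$K \left(\left(-4 + 6\right) + s{\left(d{\left(-2 \right)} \right)}\right) = - 61002 \left(\left(-4 + 6\right) + 0\right) = - 61002 \left(2 + 0\right) = \left(-61002\right) 2 = -122004$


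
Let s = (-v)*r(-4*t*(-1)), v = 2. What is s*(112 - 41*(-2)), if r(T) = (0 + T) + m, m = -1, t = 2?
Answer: -2716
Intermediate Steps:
r(T) = -1 + T (r(T) = (0 + T) - 1 = T - 1 = -1 + T)
s = -14 (s = (-1*2)*(-1 - 4*2*(-1)) = -2*(-1 - 8*(-1)) = -2*(-1 + 8) = -2*7 = -14)
s*(112 - 41*(-2)) = -14*(112 - 41*(-2)) = -14*(112 + 82) = -14*194 = -2716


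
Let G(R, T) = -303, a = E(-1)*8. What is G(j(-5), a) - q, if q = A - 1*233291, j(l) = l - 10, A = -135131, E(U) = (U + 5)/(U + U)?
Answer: 368119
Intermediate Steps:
E(U) = (5 + U)/(2*U) (E(U) = (5 + U)/((2*U)) = (5 + U)*(1/(2*U)) = (5 + U)/(2*U))
j(l) = -10 + l
a = -16 (a = ((½)*(5 - 1)/(-1))*8 = ((½)*(-1)*4)*8 = -2*8 = -16)
q = -368422 (q = -135131 - 1*233291 = -135131 - 233291 = -368422)
G(j(-5), a) - q = -303 - 1*(-368422) = -303 + 368422 = 368119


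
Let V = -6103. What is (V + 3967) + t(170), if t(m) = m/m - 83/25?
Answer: -53458/25 ≈ -2138.3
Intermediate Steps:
t(m) = -58/25 (t(m) = 1 - 83*1/25 = 1 - 83/25 = -58/25)
(V + 3967) + t(170) = (-6103 + 3967) - 58/25 = -2136 - 58/25 = -53458/25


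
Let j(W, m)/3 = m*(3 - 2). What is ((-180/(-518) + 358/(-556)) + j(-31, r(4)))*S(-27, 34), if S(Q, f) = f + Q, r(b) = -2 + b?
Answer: 410671/10286 ≈ 39.925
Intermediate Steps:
j(W, m) = 3*m (j(W, m) = 3*(m*(3 - 2)) = 3*(m*1) = 3*m)
S(Q, f) = Q + f
((-180/(-518) + 358/(-556)) + j(-31, r(4)))*S(-27, 34) = ((-180/(-518) + 358/(-556)) + 3*(-2 + 4))*(-27 + 34) = ((-180*(-1/518) + 358*(-1/556)) + 3*2)*7 = ((90/259 - 179/278) + 6)*7 = (-21341/72002 + 6)*7 = (410671/72002)*7 = 410671/10286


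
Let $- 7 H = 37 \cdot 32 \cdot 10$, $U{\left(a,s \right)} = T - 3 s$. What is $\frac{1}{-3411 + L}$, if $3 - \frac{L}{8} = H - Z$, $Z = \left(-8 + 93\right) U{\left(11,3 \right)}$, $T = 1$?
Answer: $\frac{7}{32931} \approx 0.00021257$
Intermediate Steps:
$U{\left(a,s \right)} = 1 - 3 s$
$Z = -680$ ($Z = \left(-8 + 93\right) \left(1 - 9\right) = 85 \left(1 - 9\right) = 85 \left(-8\right) = -680$)
$H = - \frac{11840}{7}$ ($H = - \frac{37 \cdot 32 \cdot 10}{7} = - \frac{1184 \cdot 10}{7} = \left(- \frac{1}{7}\right) 11840 = - \frac{11840}{7} \approx -1691.4$)
$L = \frac{56808}{7}$ ($L = 24 - 8 \left(- \frac{11840}{7} - -680\right) = 24 - 8 \left(- \frac{11840}{7} + 680\right) = 24 - - \frac{56640}{7} = 24 + \frac{56640}{7} = \frac{56808}{7} \approx 8115.4$)
$\frac{1}{-3411 + L} = \frac{1}{-3411 + \frac{56808}{7}} = \frac{1}{\frac{32931}{7}} = \frac{7}{32931}$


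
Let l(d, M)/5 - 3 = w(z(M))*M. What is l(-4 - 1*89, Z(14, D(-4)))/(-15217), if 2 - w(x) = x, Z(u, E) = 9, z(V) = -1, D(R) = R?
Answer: -150/15217 ≈ -0.0098574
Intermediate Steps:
w(x) = 2 - x
l(d, M) = 15 + 15*M (l(d, M) = 15 + 5*((2 - 1*(-1))*M) = 15 + 5*((2 + 1)*M) = 15 + 5*(3*M) = 15 + 15*M)
l(-4 - 1*89, Z(14, D(-4)))/(-15217) = (15 + 15*9)/(-15217) = (15 + 135)*(-1/15217) = 150*(-1/15217) = -150/15217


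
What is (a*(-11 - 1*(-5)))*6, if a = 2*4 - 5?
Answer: -108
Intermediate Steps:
a = 3 (a = 8 - 5 = 3)
(a*(-11 - 1*(-5)))*6 = (3*(-11 - 1*(-5)))*6 = (3*(-11 + 5))*6 = (3*(-6))*6 = -18*6 = -108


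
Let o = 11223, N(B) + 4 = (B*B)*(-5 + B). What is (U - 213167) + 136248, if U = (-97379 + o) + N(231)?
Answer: 11896507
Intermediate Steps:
N(B) = -4 + B**2*(-5 + B) (N(B) = -4 + (B*B)*(-5 + B) = -4 + B**2*(-5 + B))
U = 11973426 (U = (-97379 + 11223) + (-4 + 231**3 - 5*231**2) = -86156 + (-4 + 12326391 - 5*53361) = -86156 + (-4 + 12326391 - 266805) = -86156 + 12059582 = 11973426)
(U - 213167) + 136248 = (11973426 - 213167) + 136248 = 11760259 + 136248 = 11896507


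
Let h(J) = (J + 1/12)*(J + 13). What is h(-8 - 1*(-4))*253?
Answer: -35673/4 ≈ -8918.3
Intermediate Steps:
h(J) = (13 + J)*(1/12 + J) (h(J) = (J + 1/12)*(13 + J) = (1/12 + J)*(13 + J) = (13 + J)*(1/12 + J))
h(-8 - 1*(-4))*253 = (13/12 + (-8 - 1*(-4))**2 + 157*(-8 - 1*(-4))/12)*253 = (13/12 + (-8 + 4)**2 + 157*(-8 + 4)/12)*253 = (13/12 + (-4)**2 + (157/12)*(-4))*253 = (13/12 + 16 - 157/3)*253 = -141/4*253 = -35673/4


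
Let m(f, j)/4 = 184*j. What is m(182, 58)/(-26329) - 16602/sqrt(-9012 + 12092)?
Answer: -42688/26329 - 8301*sqrt(770)/770 ≈ -300.77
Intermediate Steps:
m(f, j) = 736*j (m(f, j) = 4*(184*j) = 736*j)
m(182, 58)/(-26329) - 16602/sqrt(-9012 + 12092) = (736*58)/(-26329) - 16602/sqrt(-9012 + 12092) = 42688*(-1/26329) - 16602*sqrt(770)/1540 = -42688/26329 - 16602*sqrt(770)/1540 = -42688/26329 - 8301*sqrt(770)/770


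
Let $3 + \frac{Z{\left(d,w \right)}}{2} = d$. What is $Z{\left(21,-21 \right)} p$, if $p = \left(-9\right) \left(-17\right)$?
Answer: $5508$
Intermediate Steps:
$Z{\left(d,w \right)} = -6 + 2 d$
$p = 153$
$Z{\left(21,-21 \right)} p = \left(-6 + 2 \cdot 21\right) 153 = \left(-6 + 42\right) 153 = 36 \cdot 153 = 5508$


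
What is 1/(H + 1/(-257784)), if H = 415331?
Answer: 257784/107065686503 ≈ 2.4077e-6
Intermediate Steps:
1/(H + 1/(-257784)) = 1/(415331 + 1/(-257784)) = 1/(415331 - 1/257784) = 1/(107065686503/257784) = 257784/107065686503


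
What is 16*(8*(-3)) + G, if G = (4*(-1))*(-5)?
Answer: -364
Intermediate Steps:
G = 20 (G = -4*(-5) = 20)
16*(8*(-3)) + G = 16*(8*(-3)) + 20 = 16*(-24) + 20 = -384 + 20 = -364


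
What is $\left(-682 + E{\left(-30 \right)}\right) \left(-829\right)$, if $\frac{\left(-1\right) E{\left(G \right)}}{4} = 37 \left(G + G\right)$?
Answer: $-6796142$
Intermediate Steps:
$E{\left(G \right)} = - 296 G$ ($E{\left(G \right)} = - 4 \cdot 37 \left(G + G\right) = - 4 \cdot 37 \cdot 2 G = - 4 \cdot 74 G = - 296 G$)
$\left(-682 + E{\left(-30 \right)}\right) \left(-829\right) = \left(-682 - -8880\right) \left(-829\right) = \left(-682 + 8880\right) \left(-829\right) = 8198 \left(-829\right) = -6796142$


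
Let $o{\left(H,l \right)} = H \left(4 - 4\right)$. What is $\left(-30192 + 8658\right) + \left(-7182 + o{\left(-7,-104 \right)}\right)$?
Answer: $-28716$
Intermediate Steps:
$o{\left(H,l \right)} = 0$ ($o{\left(H,l \right)} = H 0 = 0$)
$\left(-30192 + 8658\right) + \left(-7182 + o{\left(-7,-104 \right)}\right) = \left(-30192 + 8658\right) + \left(-7182 + 0\right) = -21534 - 7182 = -28716$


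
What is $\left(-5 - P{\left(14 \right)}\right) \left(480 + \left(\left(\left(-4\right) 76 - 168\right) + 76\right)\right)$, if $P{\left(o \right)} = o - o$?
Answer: $-420$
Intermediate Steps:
$P{\left(o \right)} = 0$
$\left(-5 - P{\left(14 \right)}\right) \left(480 + \left(\left(\left(-4\right) 76 - 168\right) + 76\right)\right) = \left(-5 - 0\right) \left(480 + \left(\left(\left(-4\right) 76 - 168\right) + 76\right)\right) = \left(-5 + 0\right) \left(480 + \left(\left(-304 - 168\right) + 76\right)\right) = - 5 \left(480 + \left(-472 + 76\right)\right) = - 5 \left(480 - 396\right) = \left(-5\right) 84 = -420$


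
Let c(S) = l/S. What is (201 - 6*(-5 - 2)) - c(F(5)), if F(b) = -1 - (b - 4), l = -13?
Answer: 473/2 ≈ 236.50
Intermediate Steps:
F(b) = 3 - b (F(b) = -1 - (-4 + b) = -1 + (4 - b) = 3 - b)
c(S) = -13/S
(201 - 6*(-5 - 2)) - c(F(5)) = (201 - 6*(-5 - 2)) - (-13)/(3 - 1*5) = (201 - 6*(-7)) - (-13)/(3 - 5) = (201 + 42) - (-13)/(-2) = 243 - (-13)*(-1)/2 = 243 - 1*13/2 = 243 - 13/2 = 473/2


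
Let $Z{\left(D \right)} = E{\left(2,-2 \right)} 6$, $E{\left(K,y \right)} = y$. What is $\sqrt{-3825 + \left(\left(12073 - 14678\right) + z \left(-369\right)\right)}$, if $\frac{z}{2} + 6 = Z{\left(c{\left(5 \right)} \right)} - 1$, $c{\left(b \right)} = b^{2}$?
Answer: $2 \sqrt{1898} \approx 87.132$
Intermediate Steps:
$Z{\left(D \right)} = -12$ ($Z{\left(D \right)} = \left(-2\right) 6 = -12$)
$z = -38$ ($z = -12 + 2 \left(-12 - 1\right) = -12 + 2 \left(-13\right) = -12 - 26 = -38$)
$\sqrt{-3825 + \left(\left(12073 - 14678\right) + z \left(-369\right)\right)} = \sqrt{-3825 + \left(\left(12073 - 14678\right) - -14022\right)} = \sqrt{-3825 + \left(\left(12073 - 14678\right) + 14022\right)} = \sqrt{-3825 + \left(-2605 + 14022\right)} = \sqrt{-3825 + 11417} = \sqrt{7592} = 2 \sqrt{1898}$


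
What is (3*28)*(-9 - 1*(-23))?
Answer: 1176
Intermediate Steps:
(3*28)*(-9 - 1*(-23)) = 84*(-9 + 23) = 84*14 = 1176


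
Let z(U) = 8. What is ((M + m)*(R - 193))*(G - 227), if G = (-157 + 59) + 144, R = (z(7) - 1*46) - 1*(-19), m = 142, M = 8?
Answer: 5755800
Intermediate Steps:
R = -19 (R = (8 - 1*46) - 1*(-19) = (8 - 46) + 19 = -38 + 19 = -19)
G = 46 (G = -98 + 144 = 46)
((M + m)*(R - 193))*(G - 227) = ((8 + 142)*(-19 - 193))*(46 - 227) = (150*(-212))*(-181) = -31800*(-181) = 5755800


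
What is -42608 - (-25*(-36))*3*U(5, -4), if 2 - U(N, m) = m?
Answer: -58808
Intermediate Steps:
U(N, m) = 2 - m
-42608 - (-25*(-36))*3*U(5, -4) = -42608 - (-25*(-36))*3*(2 - 1*(-4)) = -42608 - 900*3*(2 + 4) = -42608 - 900*3*6 = -42608 - 900*18 = -42608 - 1*16200 = -42608 - 16200 = -58808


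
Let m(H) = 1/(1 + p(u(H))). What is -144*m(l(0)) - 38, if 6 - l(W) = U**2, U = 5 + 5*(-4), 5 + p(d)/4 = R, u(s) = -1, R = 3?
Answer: -122/7 ≈ -17.429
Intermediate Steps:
p(d) = -8 (p(d) = -20 + 4*3 = -20 + 12 = -8)
U = -15 (U = 5 - 20 = -15)
l(W) = -219 (l(W) = 6 - 1*(-15)**2 = 6 - 1*225 = 6 - 225 = -219)
m(H) = -1/7 (m(H) = 1/(1 - 8) = 1/(-7) = -1/7)
-144*m(l(0)) - 38 = -144*(-1/7) - 38 = 144/7 - 38 = -122/7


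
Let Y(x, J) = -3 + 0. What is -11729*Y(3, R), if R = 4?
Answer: 35187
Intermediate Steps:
Y(x, J) = -3
-11729*Y(3, R) = -11729*(-3) = 35187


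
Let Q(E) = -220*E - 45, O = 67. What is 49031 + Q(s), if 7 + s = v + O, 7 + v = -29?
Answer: 43706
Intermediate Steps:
v = -36 (v = -7 - 29 = -36)
s = 24 (s = -7 + (-36 + 67) = -7 + 31 = 24)
Q(E) = -45 - 220*E
49031 + Q(s) = 49031 + (-45 - 220*24) = 49031 + (-45 - 5280) = 49031 - 5325 = 43706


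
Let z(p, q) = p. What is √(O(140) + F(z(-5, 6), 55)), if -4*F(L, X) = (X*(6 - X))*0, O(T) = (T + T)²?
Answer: 280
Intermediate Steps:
O(T) = 4*T² (O(T) = (2*T)² = 4*T²)
F(L, X) = 0 (F(L, X) = -X*(6 - X)*0/4 = -¼*0 = 0)
√(O(140) + F(z(-5, 6), 55)) = √(4*140² + 0) = √(4*19600 + 0) = √(78400 + 0) = √78400 = 280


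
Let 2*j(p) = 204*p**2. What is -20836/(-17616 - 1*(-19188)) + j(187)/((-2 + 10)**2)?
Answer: 700716979/12576 ≈ 55719.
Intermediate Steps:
j(p) = 102*p**2 (j(p) = (204*p**2)/2 = 102*p**2)
-20836/(-17616 - 1*(-19188)) + j(187)/((-2 + 10)**2) = -20836/(-17616 - 1*(-19188)) + (102*187**2)/((-2 + 10)**2) = -20836/(-17616 + 19188) + (102*34969)/(8**2) = -20836/1572 + 3566838/64 = -20836*1/1572 + 3566838*(1/64) = -5209/393 + 1783419/32 = 700716979/12576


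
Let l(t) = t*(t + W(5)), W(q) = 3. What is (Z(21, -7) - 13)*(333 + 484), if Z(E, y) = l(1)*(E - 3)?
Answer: 48203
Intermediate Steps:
l(t) = t*(3 + t) (l(t) = t*(t + 3) = t*(3 + t))
Z(E, y) = -12 + 4*E (Z(E, y) = (1*(3 + 1))*(E - 3) = (1*4)*(-3 + E) = 4*(-3 + E) = -12 + 4*E)
(Z(21, -7) - 13)*(333 + 484) = ((-12 + 4*21) - 13)*(333 + 484) = ((-12 + 84) - 13)*817 = (72 - 13)*817 = 59*817 = 48203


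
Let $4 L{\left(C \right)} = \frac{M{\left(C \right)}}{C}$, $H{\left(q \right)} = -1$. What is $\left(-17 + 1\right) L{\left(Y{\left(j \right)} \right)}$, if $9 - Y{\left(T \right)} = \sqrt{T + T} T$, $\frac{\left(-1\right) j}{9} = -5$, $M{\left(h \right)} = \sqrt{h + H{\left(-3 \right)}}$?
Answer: $\frac{4 \sqrt{8 - 135 \sqrt{10}}}{20241} + \frac{20 \sqrt{10} \sqrt{8 - 135 \sqrt{10}}}{6747} \approx 0.1959 i$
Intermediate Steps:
$M{\left(h \right)} = \sqrt{-1 + h}$ ($M{\left(h \right)} = \sqrt{h - 1} = \sqrt{-1 + h}$)
$j = 45$ ($j = \left(-9\right) \left(-5\right) = 45$)
$Y{\left(T \right)} = 9 - \sqrt{2} T^{\frac{3}{2}}$ ($Y{\left(T \right)} = 9 - \sqrt{T + T} T = 9 - \sqrt{2 T} T = 9 - \sqrt{2} \sqrt{T} T = 9 - \sqrt{2} T^{\frac{3}{2}}$)
$L{\left(C \right)} = \frac{\sqrt{-1 + C}}{4 C}$ ($L{\left(C \right)} = \frac{\sqrt{-1 + C} \frac{1}{C}}{4} = \frac{\frac{1}{C} \sqrt{-1 + C}}{4} = \frac{\sqrt{-1 + C}}{4 C}$)
$\left(-17 + 1\right) L{\left(Y{\left(j \right)} \right)} = \left(-17 + 1\right) \frac{\sqrt{-1 + \left(9 - \sqrt{2} \cdot 45^{\frac{3}{2}}\right)}}{4 \left(9 - \sqrt{2} \cdot 45^{\frac{3}{2}}\right)} = - 16 \frac{\sqrt{-1 + \left(9 - \sqrt{2} \cdot 135 \sqrt{5}\right)}}{4 \left(9 - \sqrt{2} \cdot 135 \sqrt{5}\right)} = - 16 \frac{\sqrt{-1 + \left(9 - 135 \sqrt{10}\right)}}{4 \left(9 - 135 \sqrt{10}\right)} = - 16 \frac{\sqrt{8 - 135 \sqrt{10}}}{4 \left(9 - 135 \sqrt{10}\right)} = - \frac{4 \sqrt{8 - 135 \sqrt{10}}}{9 - 135 \sqrt{10}}$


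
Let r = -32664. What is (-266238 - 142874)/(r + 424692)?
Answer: -102278/98007 ≈ -1.0436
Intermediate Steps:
(-266238 - 142874)/(r + 424692) = (-266238 - 142874)/(-32664 + 424692) = -409112/392028 = -409112*1/392028 = -102278/98007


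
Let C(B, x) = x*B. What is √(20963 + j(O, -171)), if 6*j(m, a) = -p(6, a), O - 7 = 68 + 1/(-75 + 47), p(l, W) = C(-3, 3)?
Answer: √83858/2 ≈ 144.79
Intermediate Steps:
C(B, x) = B*x
p(l, W) = -9 (p(l, W) = -3*3 = -9)
O = 2099/28 (O = 7 + (68 + 1/(-75 + 47)) = 7 + (68 + 1/(-28)) = 7 + (68 - 1/28) = 7 + 1903/28 = 2099/28 ≈ 74.964)
j(m, a) = 3/2 (j(m, a) = (-1*(-9))/6 = (⅙)*9 = 3/2)
√(20963 + j(O, -171)) = √(20963 + 3/2) = √(41929/2) = √83858/2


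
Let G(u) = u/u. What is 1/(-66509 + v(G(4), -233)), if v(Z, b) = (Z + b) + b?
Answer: -1/66974 ≈ -1.4931e-5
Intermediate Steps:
G(u) = 1
v(Z, b) = Z + 2*b
1/(-66509 + v(G(4), -233)) = 1/(-66509 + (1 + 2*(-233))) = 1/(-66509 + (1 - 466)) = 1/(-66509 - 465) = 1/(-66974) = -1/66974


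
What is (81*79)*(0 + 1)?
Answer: 6399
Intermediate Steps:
(81*79)*(0 + 1) = 6399*1 = 6399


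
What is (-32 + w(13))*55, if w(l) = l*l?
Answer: 7535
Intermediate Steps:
w(l) = l²
(-32 + w(13))*55 = (-32 + 13²)*55 = (-32 + 169)*55 = 137*55 = 7535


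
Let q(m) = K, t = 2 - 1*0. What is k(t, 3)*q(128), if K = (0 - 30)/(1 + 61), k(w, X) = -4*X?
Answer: 180/31 ≈ 5.8064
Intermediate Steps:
t = 2 (t = 2 + 0 = 2)
K = -15/31 (K = -30/62 = -30*1/62 = -15/31 ≈ -0.48387)
q(m) = -15/31
k(t, 3)*q(128) = -4*3*(-15/31) = -12*(-15/31) = 180/31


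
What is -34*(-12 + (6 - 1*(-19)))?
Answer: -442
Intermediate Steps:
-34*(-12 + (6 - 1*(-19))) = -34*(-12 + (6 + 19)) = -34*(-12 + 25) = -34*13 = -1*442 = -442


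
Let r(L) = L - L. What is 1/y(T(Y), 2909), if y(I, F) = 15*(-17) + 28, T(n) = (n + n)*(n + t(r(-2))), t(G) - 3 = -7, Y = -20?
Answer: -1/227 ≈ -0.0044053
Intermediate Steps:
r(L) = 0
t(G) = -4 (t(G) = 3 - 7 = -4)
T(n) = 2*n*(-4 + n) (T(n) = (n + n)*(n - 4) = (2*n)*(-4 + n) = 2*n*(-4 + n))
y(I, F) = -227 (y(I, F) = -255 + 28 = -227)
1/y(T(Y), 2909) = 1/(-227) = -1/227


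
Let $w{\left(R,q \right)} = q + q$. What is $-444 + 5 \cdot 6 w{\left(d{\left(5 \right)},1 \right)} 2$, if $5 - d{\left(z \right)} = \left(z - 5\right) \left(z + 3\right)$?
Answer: $-324$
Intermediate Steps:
$d{\left(z \right)} = 5 - \left(-5 + z\right) \left(3 + z\right)$ ($d{\left(z \right)} = 5 - \left(z - 5\right) \left(z + 3\right) = 5 - \left(-5 + z\right) \left(3 + z\right)$)
$w{\left(R,q \right)} = 2 q$
$-444 + 5 \cdot 6 w{\left(d{\left(5 \right)},1 \right)} 2 = -444 + 5 \cdot 6 \cdot 2 \cdot 1 \cdot 2 = -444 + 5 \cdot 6 \cdot 2 \cdot 2 = -444 + 5 \cdot 12 \cdot 2 = -444 + 5 \cdot 24 = -444 + 120 = -324$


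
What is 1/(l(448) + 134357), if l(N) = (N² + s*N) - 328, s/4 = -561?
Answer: -1/670579 ≈ -1.4912e-6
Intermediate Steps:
s = -2244 (s = 4*(-561) = -2244)
l(N) = -328 + N² - 2244*N (l(N) = (N² - 2244*N) - 328 = -328 + N² - 2244*N)
1/(l(448) + 134357) = 1/((-328 + 448² - 2244*448) + 134357) = 1/((-328 + 200704 - 1005312) + 134357) = 1/(-804936 + 134357) = 1/(-670579) = -1/670579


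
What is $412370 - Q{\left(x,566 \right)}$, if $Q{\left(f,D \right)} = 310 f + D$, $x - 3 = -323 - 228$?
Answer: $581684$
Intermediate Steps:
$x = -548$ ($x = 3 - 551 = -548$)
$Q{\left(f,D \right)} = D + 310 f$
$412370 - Q{\left(x,566 \right)} = 412370 - \left(566 + 310 \left(-548\right)\right) = 412370 - \left(566 - 169880\right) = 412370 - -169314 = 412370 + 169314 = 581684$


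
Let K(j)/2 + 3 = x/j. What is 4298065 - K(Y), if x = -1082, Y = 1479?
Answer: 6356849173/1479 ≈ 4.2981e+6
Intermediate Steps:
K(j) = -6 - 2164/j (K(j) = -6 + 2*(-1082/j) = -6 - 2164/j)
4298065 - K(Y) = 4298065 - (-6 - 2164/1479) = 4298065 - 1*(-11038/1479) = 4298065 + 11038/1479 = 6356849173/1479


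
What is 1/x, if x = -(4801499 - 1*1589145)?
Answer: -1/3212354 ≈ -3.1130e-7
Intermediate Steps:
x = -3212354 (x = -(4801499 - 1589145) = -1*3212354 = -3212354)
1/x = 1/(-3212354) = -1/3212354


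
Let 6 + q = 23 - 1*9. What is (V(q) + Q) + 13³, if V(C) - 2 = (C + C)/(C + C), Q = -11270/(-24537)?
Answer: 53992670/24537 ≈ 2200.5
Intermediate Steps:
q = 8 (q = -6 + (23 - 1*9) = -6 + (23 - 9) = -6 + 14 = 8)
Q = 11270/24537 (Q = -11270*(-1/24537) = 11270/24537 ≈ 0.45931)
V(C) = 3 (V(C) = 2 + (C + C)/(C + C) = 2 + (2*C)/((2*C)) = 2 + (2*C)*(1/(2*C)) = 2 + 1 = 3)
(V(q) + Q) + 13³ = (3 + 11270/24537) + 13³ = 84881/24537 + 2197 = 53992670/24537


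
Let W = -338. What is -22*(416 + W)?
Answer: -1716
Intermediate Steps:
-22*(416 + W) = -22*(416 - 338) = -22*78 = -1716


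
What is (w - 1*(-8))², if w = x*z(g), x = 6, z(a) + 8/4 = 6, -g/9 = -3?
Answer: 1024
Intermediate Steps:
g = 27 (g = -9*(-3) = 27)
z(a) = 4 (z(a) = -2 + 6 = 4)
w = 24 (w = 6*4 = 24)
(w - 1*(-8))² = (24 - 1*(-8))² = (24 + 8)² = 32² = 1024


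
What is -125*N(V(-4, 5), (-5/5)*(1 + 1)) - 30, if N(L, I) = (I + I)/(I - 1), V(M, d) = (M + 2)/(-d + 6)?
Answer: -590/3 ≈ -196.67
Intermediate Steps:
V(M, d) = (2 + M)/(6 - d)
N(L, I) = 2*I/(-1 + I) (N(L, I) = (2*I)/(-1 + I) = 2*I/(-1 + I))
-125*N(V(-4, 5), (-5/5)*(1 + 1)) - 30 = -250*(-5/5)*(1 + 1)/(-1 + (-5/5)*(1 + 1)) - 30 = -250*-5*⅕*2/(-1 - 5*⅕*2) - 30 = -250*(-1*2)/(-1 - 1*2) - 30 = -250*(-2)/(-1 - 2) - 30 = -250*(-2)/(-3) - 30 = -250*(-2)*(-1)/3 - 30 = -125*4/3 - 30 = -500/3 - 30 = -590/3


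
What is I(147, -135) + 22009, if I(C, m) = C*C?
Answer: 43618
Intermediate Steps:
I(C, m) = C**2
I(147, -135) + 22009 = 147**2 + 22009 = 21609 + 22009 = 43618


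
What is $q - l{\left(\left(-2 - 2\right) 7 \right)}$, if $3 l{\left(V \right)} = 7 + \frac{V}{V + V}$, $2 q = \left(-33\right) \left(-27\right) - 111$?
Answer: $\frac{775}{2} \approx 387.5$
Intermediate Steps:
$q = 390$ ($q = \frac{\left(-33\right) \left(-27\right) - 111}{2} = \frac{891 - 111}{2} = \frac{1}{2} \cdot 780 = 390$)
$l{\left(V \right)} = \frac{5}{2}$ ($l{\left(V \right)} = \frac{7 + \frac{V}{V + V}}{3} = \frac{7 + \frac{V}{2 V}}{3} = \frac{7 + \frac{1}{2 V} V}{3} = \frac{7 + \frac{1}{2}}{3} = \frac{1}{3} \cdot \frac{15}{2} = \frac{5}{2}$)
$q - l{\left(\left(-2 - 2\right) 7 \right)} = 390 - \frac{5}{2} = \frac{775}{2}$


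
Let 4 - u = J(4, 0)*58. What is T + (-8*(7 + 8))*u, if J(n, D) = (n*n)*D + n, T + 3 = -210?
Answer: 27147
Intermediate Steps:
T = -213 (T = -3 - 210 = -213)
J(n, D) = n + D*n² (J(n, D) = n²*D + n = D*n² + n = n + D*n²)
u = -228 (u = 4 - 4*(1 + 0*4)*58 = 4 - 4*(1 + 0)*58 = 4 - 4*1*58 = 4 - 4*58 = 4 - 1*232 = 4 - 232 = -228)
T + (-8*(7 + 8))*u = -213 - 8*(7 + 8)*(-228) = -213 - 8*15*(-228) = -213 - 120*(-228) = -213 + 27360 = 27147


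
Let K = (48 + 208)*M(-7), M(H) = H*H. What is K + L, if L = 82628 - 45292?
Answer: 49880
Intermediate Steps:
M(H) = H**2
K = 12544 (K = (48 + 208)*(-7)**2 = 256*49 = 12544)
L = 37336
K + L = 12544 + 37336 = 49880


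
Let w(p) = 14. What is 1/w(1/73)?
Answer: 1/14 ≈ 0.071429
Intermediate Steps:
1/w(1/73) = 1/14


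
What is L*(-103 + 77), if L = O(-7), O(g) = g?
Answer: 182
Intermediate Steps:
L = -7
L*(-103 + 77) = -7*(-103 + 77) = -7*(-26) = 182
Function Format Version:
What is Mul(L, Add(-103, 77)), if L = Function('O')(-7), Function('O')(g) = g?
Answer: 182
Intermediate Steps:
L = -7
Mul(L, Add(-103, 77)) = Mul(-7, Add(-103, 77)) = Mul(-7, -26) = 182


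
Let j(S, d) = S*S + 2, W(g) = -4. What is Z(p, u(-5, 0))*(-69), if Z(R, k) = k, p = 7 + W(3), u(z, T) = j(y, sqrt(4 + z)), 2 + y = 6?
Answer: -1242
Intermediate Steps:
y = 4 (y = -2 + 6 = 4)
j(S, d) = 2 + S**2 (j(S, d) = S**2 + 2 = 2 + S**2)
u(z, T) = 18 (u(z, T) = 2 + 4**2 = 2 + 16 = 18)
p = 3 (p = 7 - 4 = 3)
Z(p, u(-5, 0))*(-69) = 18*(-69) = -1242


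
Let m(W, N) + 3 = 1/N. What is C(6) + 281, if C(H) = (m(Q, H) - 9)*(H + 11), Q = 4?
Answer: 479/6 ≈ 79.833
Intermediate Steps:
m(W, N) = -3 + 1/N
C(H) = (-12 + 1/H)*(11 + H) (C(H) = ((-3 + 1/H) - 9)*(H + 11) = (-12 + 1/H)*(11 + H))
C(6) + 281 = (-131 - 12*6 + 11/6) + 281 = (-131 - 72 + 11*(⅙)) + 281 = (-131 - 72 + 11/6) + 281 = -1207/6 + 281 = 479/6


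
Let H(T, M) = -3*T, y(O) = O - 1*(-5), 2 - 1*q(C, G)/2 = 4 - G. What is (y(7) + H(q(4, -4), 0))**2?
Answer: 2304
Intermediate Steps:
q(C, G) = -4 + 2*G (q(C, G) = 4 - 2*(4 - G) = 4 + (-8 + 2*G) = -4 + 2*G)
y(O) = 5 + O (y(O) = O + 5 = 5 + O)
(y(7) + H(q(4, -4), 0))**2 = ((5 + 7) - 3*(-4 + 2*(-4)))**2 = (12 - 3*(-4 - 8))**2 = (12 - 3*(-12))**2 = (12 + 36)**2 = 48**2 = 2304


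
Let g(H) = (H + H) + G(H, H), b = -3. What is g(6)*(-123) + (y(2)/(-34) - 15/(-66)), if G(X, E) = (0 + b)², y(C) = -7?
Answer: -482940/187 ≈ -2582.6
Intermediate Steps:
G(X, E) = 9 (G(X, E) = (0 - 3)² = (-3)² = 9)
g(H) = 9 + 2*H (g(H) = (H + H) + 9 = 2*H + 9 = 9 + 2*H)
g(6)*(-123) + (y(2)/(-34) - 15/(-66)) = (9 + 2*6)*(-123) + (-7/(-34) - 15/(-66)) = (9 + 12)*(-123) + (-7*(-1/34) - 15*(-1/66)) = 21*(-123) + (7/34 + 5/22) = -2583 + 81/187 = -482940/187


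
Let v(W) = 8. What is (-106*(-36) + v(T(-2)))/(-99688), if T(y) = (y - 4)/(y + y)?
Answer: -478/12461 ≈ -0.038360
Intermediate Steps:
T(y) = (-4 + y)/(2*y) (T(y) = (-4 + y)/((2*y)) = (-4 + y)*(1/(2*y)) = (-4 + y)/(2*y))
(-106*(-36) + v(T(-2)))/(-99688) = (-106*(-36) + 8)/(-99688) = (3816 + 8)*(-1/99688) = 3824*(-1/99688) = -478/12461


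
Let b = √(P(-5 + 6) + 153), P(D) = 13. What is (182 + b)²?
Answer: (182 + √166)² ≈ 37980.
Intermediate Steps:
b = √166 (b = √(13 + 153) = √166 ≈ 12.884)
(182 + b)² = (182 + √166)²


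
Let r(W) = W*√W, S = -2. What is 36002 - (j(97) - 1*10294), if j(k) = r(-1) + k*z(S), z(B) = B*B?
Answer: 45908 + I ≈ 45908.0 + 1.0*I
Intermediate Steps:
r(W) = W^(3/2)
z(B) = B²
j(k) = -I + 4*k (j(k) = (-1)^(3/2) + k*(-2)² = -I + k*4 = -I + 4*k)
36002 - (j(97) - 1*10294) = 36002 - ((-I + 4*97) - 1*10294) = 36002 - ((-I + 388) - 10294) = 36002 - ((388 - I) - 10294) = 36002 - (-9906 - I) = 36002 + (9906 + I) = 45908 + I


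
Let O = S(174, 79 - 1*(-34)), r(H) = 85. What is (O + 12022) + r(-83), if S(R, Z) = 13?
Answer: 12120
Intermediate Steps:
O = 13
(O + 12022) + r(-83) = (13 + 12022) + 85 = 12035 + 85 = 12120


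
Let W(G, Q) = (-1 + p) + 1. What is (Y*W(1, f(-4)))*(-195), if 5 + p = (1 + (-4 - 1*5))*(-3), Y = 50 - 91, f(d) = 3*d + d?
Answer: 151905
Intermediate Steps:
f(d) = 4*d
Y = -41
p = 19 (p = -5 + (1 + (-4 - 1*5))*(-3) = -5 + (1 + (-4 - 5))*(-3) = -5 + (1 - 9)*(-3) = -5 - 8*(-3) = -5 + 24 = 19)
W(G, Q) = 19 (W(G, Q) = (-1 + 19) + 1 = 18 + 1 = 19)
(Y*W(1, f(-4)))*(-195) = -41*19*(-195) = -779*(-195) = 151905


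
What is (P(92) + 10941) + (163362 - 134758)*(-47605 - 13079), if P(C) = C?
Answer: -1735794103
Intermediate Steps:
(P(92) + 10941) + (163362 - 134758)*(-47605 - 13079) = (92 + 10941) + (163362 - 134758)*(-47605 - 13079) = 11033 + 28604*(-60684) = 11033 - 1735805136 = -1735794103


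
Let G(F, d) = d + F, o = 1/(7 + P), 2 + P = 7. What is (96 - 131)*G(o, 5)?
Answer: -2135/12 ≈ -177.92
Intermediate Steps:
P = 5 (P = -2 + 7 = 5)
o = 1/12 (o = 1/(7 + 5) = 1/12 ≈ 0.083333)
G(F, d) = F + d
(96 - 131)*G(o, 5) = (96 - 131)*(1/12 + 5) = -35*61/12 = -2135/12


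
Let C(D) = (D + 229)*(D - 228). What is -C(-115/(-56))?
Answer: 163717167/3136 ≈ 52206.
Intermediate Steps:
C(D) = (-228 + D)*(229 + D) (C(D) = (229 + D)*(-228 + D) = (-228 + D)*(229 + D))
-C(-115/(-56)) = -(-52212 - 115/(-56) + (-115/(-56))**2) = -(-52212 - 115*(-1/56) + (-115*(-1/56))**2) = -(-52212 + 115/56 + (115/56)**2) = -(-52212 + 115/56 + 13225/3136) = -1*(-163717167/3136) = 163717167/3136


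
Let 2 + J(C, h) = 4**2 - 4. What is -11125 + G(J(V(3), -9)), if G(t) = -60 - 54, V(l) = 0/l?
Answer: -11239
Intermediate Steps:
V(l) = 0
J(C, h) = 10 (J(C, h) = -2 + (4**2 - 4) = -2 + (16 - 4) = -2 + 12 = 10)
G(t) = -114
-11125 + G(J(V(3), -9)) = -11125 - 114 = -11239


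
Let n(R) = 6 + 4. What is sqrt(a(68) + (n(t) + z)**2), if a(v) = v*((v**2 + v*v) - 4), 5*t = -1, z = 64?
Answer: 18*sqrt(1957) ≈ 796.28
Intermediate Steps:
t = -1/5 (t = (1/5)*(-1) = -1/5 ≈ -0.20000)
a(v) = v*(-4 + 2*v**2) (a(v) = v*((v**2 + v**2) - 4) = v*(2*v**2 - 4) = v*(-4 + 2*v**2))
n(R) = 10
sqrt(a(68) + (n(t) + z)**2) = sqrt(2*68*(-2 + 68**2) + (10 + 64)**2) = sqrt(2*68*(-2 + 4624) + 74**2) = sqrt(2*68*4622 + 5476) = sqrt(628592 + 5476) = sqrt(634068) = 18*sqrt(1957)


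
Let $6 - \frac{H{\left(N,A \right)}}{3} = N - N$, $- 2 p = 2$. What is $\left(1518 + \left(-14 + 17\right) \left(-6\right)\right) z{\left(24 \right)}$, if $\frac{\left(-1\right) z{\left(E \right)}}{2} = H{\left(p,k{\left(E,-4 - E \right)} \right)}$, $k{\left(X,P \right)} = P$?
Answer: $-54000$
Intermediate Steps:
$p = -1$ ($p = \left(- \frac{1}{2}\right) 2 = -1$)
$H{\left(N,A \right)} = 18$ ($H{\left(N,A \right)} = 18 - 3 \left(N - N\right) = 18 - 0 = 18 + 0 = 18$)
$z{\left(E \right)} = -36$ ($z{\left(E \right)} = \left(-2\right) 18 = -36$)
$\left(1518 + \left(-14 + 17\right) \left(-6\right)\right) z{\left(24 \right)} = \left(1518 + \left(-14 + 17\right) \left(-6\right)\right) \left(-36\right) = \left(1518 + 3 \left(-6\right)\right) \left(-36\right) = \left(1518 - 18\right) \left(-36\right) = 1500 \left(-36\right) = -54000$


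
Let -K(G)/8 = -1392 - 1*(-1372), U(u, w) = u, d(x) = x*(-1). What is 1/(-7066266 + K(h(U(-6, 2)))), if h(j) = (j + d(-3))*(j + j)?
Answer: -1/7066106 ≈ -1.4152e-7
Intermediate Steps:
d(x) = -x
h(j) = 2*j*(3 + j) (h(j) = (j - 1*(-3))*(j + j) = (j + 3)*(2*j) = (3 + j)*(2*j) = 2*j*(3 + j))
K(G) = 160 (K(G) = -8*(-1392 - 1*(-1372)) = -8*(-1392 + 1372) = -8*(-20) = 160)
1/(-7066266 + K(h(U(-6, 2)))) = 1/(-7066266 + 160) = 1/(-7066106) = -1/7066106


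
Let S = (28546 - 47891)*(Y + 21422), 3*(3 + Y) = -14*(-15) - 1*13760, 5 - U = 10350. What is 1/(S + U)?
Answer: -3/980957950 ≈ -3.0582e-9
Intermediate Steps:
U = -10345 (U = 5 - 1*10350 = 5 - 10350 = -10345)
Y = -13559/3 (Y = -3 + (-14*(-15) - 1*13760)/3 = -3 + (210 - 13760)/3 = -3 + (⅓)*(-13550) = -3 - 13550/3 = -13559/3 ≈ -4519.7)
S = -980926915/3 (S = (28546 - 47891)*(-13559/3 + 21422) = -19345*50707/3 = -980926915/3 ≈ -3.2698e+8)
1/(S + U) = 1/(-980926915/3 - 10345) = 1/(-980957950/3) = -3/980957950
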